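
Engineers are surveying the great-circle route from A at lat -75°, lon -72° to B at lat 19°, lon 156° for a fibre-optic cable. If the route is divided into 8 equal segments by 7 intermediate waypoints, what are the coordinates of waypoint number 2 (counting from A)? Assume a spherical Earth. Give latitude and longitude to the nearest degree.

Convert each endpoint to a unit vector on the sphere (x = cos φ cos λ, y = cos φ sin λ, z = sin φ).
The central angle between the endpoints is δ = arccos(p₁·p₂) ≈ 2.069 rad (118.6°).
Interpolate at f = 2/8 with slerp weights a = sin((1−f)δ)/sin δ ≈ 1.138, b = sin(fδ)/sin δ ≈ 0.563.
p = a·p₁ + b·p₂ ≈ (-0.395, -0.064, -0.916); φ = arcsin(p_z) ≈ -66.39°, λ = atan2(p_y, p_x) ≈ -170.85°.

≈ lat -66°, lon -171°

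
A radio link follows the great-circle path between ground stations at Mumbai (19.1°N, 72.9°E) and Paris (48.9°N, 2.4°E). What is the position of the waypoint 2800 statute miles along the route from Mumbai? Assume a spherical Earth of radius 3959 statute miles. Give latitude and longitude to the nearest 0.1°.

≈ (43.6°N, 34.3°E)

Convert each endpoint to a unit vector on the sphere (x = cos φ cos λ, y = cos φ sin λ, z = sin φ).
The central angle between the endpoints is δ = arccos(p₁·p₂) ≈ 1.100 rad (63.0°). The total great-circle distance is δ·R ≈ 1.100 × 3959 ≈ 4353 mi, so the target fraction is f = 2800/4353 ≈ 0.643.
Interpolate at f ≈ 0.643 with slerp weights a = sin((1−f)δ)/sin δ ≈ 0.429, b = sin(fδ)/sin δ ≈ 0.729.
p = a·p₁ + b·p₂ ≈ (0.598, 0.408, 0.690); φ = arcsin(p_z) ≈ 43.62°, λ = atan2(p_y, p_x) ≈ 34.27°.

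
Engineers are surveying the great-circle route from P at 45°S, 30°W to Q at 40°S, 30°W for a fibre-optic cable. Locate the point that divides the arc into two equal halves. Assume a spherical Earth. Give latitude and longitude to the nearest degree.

The haversine formula gives a central angle δ ≈ 0.087 rad (5.0°) between the endpoints.
Interpolate at f = 1/2 with slerp weights a = sin((1−f)δ)/sin δ ≈ 0.500, b = sin(fδ)/sin δ ≈ 0.500.
p = a·p₁ + b·p₂ ≈ (0.639, -0.369, -0.676); φ = arcsin(p_z) ≈ -42.50°, λ = atan2(p_y, p_x) ≈ -30.00°.

≈ 42°S, 30°W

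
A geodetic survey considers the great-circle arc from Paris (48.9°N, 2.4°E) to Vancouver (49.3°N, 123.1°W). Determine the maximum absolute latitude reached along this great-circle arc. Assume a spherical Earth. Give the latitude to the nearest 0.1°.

≈ 68.4°N

The great circle lies in the plane with unit normal n̂ = (p₁ × p₂)/|p₁ × p₂|.
Here n̂_z ≈ -0.369; the vertex latitude is φ_max = arccos|n̂_z| ≈ 68.4°.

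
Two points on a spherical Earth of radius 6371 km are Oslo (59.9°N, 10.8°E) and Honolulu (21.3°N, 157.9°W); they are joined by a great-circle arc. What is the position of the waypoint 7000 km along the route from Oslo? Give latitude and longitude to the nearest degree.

≈ 56°N, 152°W

Convert each endpoint to a unit vector on the sphere (x = cos φ cos λ, y = cos φ sin λ, z = sin φ).
The central angle between the endpoints is δ = arccos(p₁·p₂) ≈ 1.715 rad (98.3°). The total great-circle distance is δ·R ≈ 1.715 × 6371 ≈ 10928 km, so the target fraction is f = 7000/10928 ≈ 0.641.
Interpolate at f ≈ 0.641 with slerp weights a = sin((1−f)δ)/sin δ ≈ 0.584, b = sin(fδ)/sin δ ≈ 0.900.
p = a·p₁ + b·p₂ ≈ (-0.489, -0.261, 0.832); φ = arcsin(p_z) ≈ 56.35°, λ = atan2(p_y, p_x) ≈ -151.95°.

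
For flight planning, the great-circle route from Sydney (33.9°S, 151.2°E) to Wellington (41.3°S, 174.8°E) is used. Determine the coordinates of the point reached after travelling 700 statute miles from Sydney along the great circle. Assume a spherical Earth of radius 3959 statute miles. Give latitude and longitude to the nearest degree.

≈ 38°S, 163°E

From cos δ = sin φ₁ sin φ₂ + cos φ₁ cos φ₂ cos Δλ, the central angle is δ ≈ 0.350 rad (20.0°). The total great-circle distance is δ·R ≈ 0.350 × 3959 ≈ 1384 mi, so the target fraction is f = 700/1384 ≈ 0.506.
Interpolate at f ≈ 0.506 with slerp weights a = sin((1−f)δ)/sin δ ≈ 0.502, b = sin(fδ)/sin δ ≈ 0.514.
p = a·p₁ + b·p₂ ≈ (-0.749, 0.236, -0.619); φ = arcsin(p_z) ≈ -38.23°, λ = atan2(p_y, p_x) ≈ 162.54°.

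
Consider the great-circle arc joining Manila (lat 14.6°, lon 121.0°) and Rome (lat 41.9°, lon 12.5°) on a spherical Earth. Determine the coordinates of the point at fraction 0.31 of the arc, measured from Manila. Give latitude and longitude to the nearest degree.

Convert each endpoint to a unit vector on the sphere (x = cos φ cos λ, y = cos φ sin λ, z = sin φ).
The central angle between the endpoints is δ = arccos(p₁·p₂) ≈ 1.631 rad (93.5°).
Interpolate at f = 0.31 with slerp weights a = sin((1−f)δ)/sin δ ≈ 0.904, b = sin(fδ)/sin δ ≈ 0.485.
p = a·p₁ + b·p₂ ≈ (-0.098, 0.828, 0.552); φ = arcsin(p_z) ≈ 33.50°, λ = atan2(p_y, p_x) ≈ 96.75°.

≈ lat 34°, lon 97°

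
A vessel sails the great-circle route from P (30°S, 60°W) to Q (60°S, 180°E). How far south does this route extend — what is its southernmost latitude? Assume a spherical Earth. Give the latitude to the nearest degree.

The great circle lies in the plane with unit normal n̂ = (p₁ × p₂)/|p₁ × p₂|.
Here n̂_z ≈ -0.384; the vertex latitude is φ_max = arccos|n̂_z| ≈ 67.4°.

≈ 67°S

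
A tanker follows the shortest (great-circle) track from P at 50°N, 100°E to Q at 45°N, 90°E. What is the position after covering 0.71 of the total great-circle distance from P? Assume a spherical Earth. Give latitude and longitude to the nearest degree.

Convert each endpoint to a unit vector on the sphere (x = cos φ cos λ, y = cos φ sin λ, z = sin φ).
The central angle between the endpoints is δ = arccos(p₁·p₂) ≈ 0.146 rad (8.4°).
Interpolate at f = 0.71 with slerp weights a = sin((1−f)δ)/sin δ ≈ 0.291, b = sin(fδ)/sin δ ≈ 0.711.
p = a·p₁ + b·p₂ ≈ (-0.032, 0.687, 0.726); φ = arcsin(p_z) ≈ 46.54°, λ = atan2(p_y, p_x) ≈ 92.71°.

≈ 47°N, 93°E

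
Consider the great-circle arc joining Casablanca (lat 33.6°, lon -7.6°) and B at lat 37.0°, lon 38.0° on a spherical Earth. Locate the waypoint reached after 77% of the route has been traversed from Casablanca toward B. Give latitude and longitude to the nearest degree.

Convert each endpoint to a unit vector on the sphere (x = cos φ cos λ, y = cos φ sin λ, z = sin φ).
The central angle between the endpoints is δ = arccos(p₁·p₂) ≈ 0.646 rad (37.0°).
Interpolate at f = 0.77 with slerp weights a = sin((1−f)δ)/sin δ ≈ 0.246, b = sin(fδ)/sin δ ≈ 0.793.
p = a·p₁ + b·p₂ ≈ (0.702, 0.363, 0.613); φ = arcsin(p_z) ≈ 37.81°, λ = atan2(p_y, p_x) ≈ 27.32°.

≈ lat 38°, lon 27°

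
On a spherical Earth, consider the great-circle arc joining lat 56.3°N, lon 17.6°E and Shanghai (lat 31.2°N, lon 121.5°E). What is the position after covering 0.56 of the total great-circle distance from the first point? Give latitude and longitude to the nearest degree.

Write both endpoints as unit vectors p₁, p₂ with components (cos φ cos λ, cos φ sin λ, sin φ).
The central angle between the endpoints is δ = arccos(p₁·p₂) ≈ 1.248 rad (71.5°).
Interpolate at f = 0.56 with slerp weights a = sin((1−f)δ)/sin δ ≈ 0.550, b = sin(fδ)/sin δ ≈ 0.678.
p = a·p₁ + b·p₂ ≈ (-0.012, 0.587, 0.809); φ = arcsin(p_z) ≈ 54.04°, λ = atan2(p_y, p_x) ≈ 91.18°.

≈ lat 54°N, lon 91°E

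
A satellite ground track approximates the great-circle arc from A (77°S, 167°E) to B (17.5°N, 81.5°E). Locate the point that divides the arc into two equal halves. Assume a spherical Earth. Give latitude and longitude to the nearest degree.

Write both endpoints as unit vectors p₁, p₂ with components (cos φ cos λ, cos φ sin λ, sin φ).
The central angle between the endpoints is δ = arccos(p₁·p₂) ≈ 1.851 rad (106.0°).
Interpolate at f = 1/2 with slerp weights a = sin((1−f)δ)/sin δ ≈ 0.831, b = sin(fδ)/sin δ ≈ 0.831.
p = a·p₁ + b·p₂ ≈ (-0.065, 0.826, -0.560); φ = arcsin(p_z) ≈ -34.05°, λ = atan2(p_y, p_x) ≈ 94.50°.

≈ (34°S, 94°E)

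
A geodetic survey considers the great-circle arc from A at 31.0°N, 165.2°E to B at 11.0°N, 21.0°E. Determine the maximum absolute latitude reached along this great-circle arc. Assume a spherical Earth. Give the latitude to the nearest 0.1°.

≈ 52.7°N

The great circle lies in the plane with unit normal n̂ = (p₁ × p₂)/|p₁ × p₂|.
Here n̂_z ≈ -0.606; the vertex latitude is φ_max = arccos|n̂_z| ≈ 52.7°.
Check via Clairaut: cos φ_max = |cos φ₁| · sin C = cos(31.0°)·sin(45.0°) ≈ 0.606, again giving ≈ 52.7°.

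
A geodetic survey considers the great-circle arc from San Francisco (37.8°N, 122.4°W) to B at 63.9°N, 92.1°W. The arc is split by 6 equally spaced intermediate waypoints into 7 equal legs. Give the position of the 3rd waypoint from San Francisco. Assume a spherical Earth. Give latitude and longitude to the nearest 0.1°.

≈ 49.8°N, 113.6°W

The haversine formula gives a central angle δ ≈ 0.554 rad (31.7°) between the endpoints.
Interpolate at f = 3/7 with slerp weights a = sin((1−f)δ)/sin δ ≈ 0.592, b = sin(fδ)/sin δ ≈ 0.447.
p = a·p₁ + b·p₂ ≈ (-0.258, -0.591, 0.764); φ = arcsin(p_z) ≈ 49.83°, λ = atan2(p_y, p_x) ≈ -113.55°.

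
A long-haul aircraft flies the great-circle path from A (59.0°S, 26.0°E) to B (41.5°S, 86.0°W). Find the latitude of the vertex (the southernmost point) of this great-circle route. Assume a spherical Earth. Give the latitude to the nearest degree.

The great circle lies in the plane with unit normal n̂ = (p₁ × p₂)/|p₁ × p₂|.
Here n̂_z ≈ -0.395; the vertex latitude is φ_max = arccos|n̂_z| ≈ 66.7°.

≈ 67°S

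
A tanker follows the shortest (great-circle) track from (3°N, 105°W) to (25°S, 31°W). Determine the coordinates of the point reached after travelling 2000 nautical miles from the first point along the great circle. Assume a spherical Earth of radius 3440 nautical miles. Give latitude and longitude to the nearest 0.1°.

≈ (11.6°S, 74.9°W)

The haversine formula gives a central angle δ ≈ 1.341 rad (76.9°) between the endpoints. The total great-circle distance is δ·R ≈ 1.341 × 3440 ≈ 4615 nmi, so the target fraction is f = 2000/4615 ≈ 0.433.
Interpolate at f ≈ 0.433 with slerp weights a = sin((1−f)δ)/sin δ ≈ 0.707, b = sin(fδ)/sin δ ≈ 0.564.
p = a·p₁ + b·p₂ ≈ (0.255, -0.946, -0.201); φ = arcsin(p_z) ≈ -11.61°, λ = atan2(p_y, p_x) ≈ -74.89°.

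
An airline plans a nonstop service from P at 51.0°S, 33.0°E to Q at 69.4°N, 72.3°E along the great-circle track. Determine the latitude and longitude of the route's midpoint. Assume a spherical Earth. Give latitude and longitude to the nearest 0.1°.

≈ 9.7°N, 46.9°E

Convert each endpoint to a unit vector on the sphere (x = cos φ cos λ, y = cos φ sin λ, z = sin φ).
The central angle between the endpoints is δ = arccos(p₁·p₂) ≈ 2.160 rad (123.8°).
Interpolate at f = 1/2 with slerp weights a = sin((1−f)δ)/sin δ ≈ 1.061, b = sin(fδ)/sin δ ≈ 1.061.
p = a·p₁ + b·p₂ ≈ (0.674, 0.720, 0.169); φ = arcsin(p_z) ≈ 9.71°, λ = atan2(p_y, p_x) ≈ 46.88°.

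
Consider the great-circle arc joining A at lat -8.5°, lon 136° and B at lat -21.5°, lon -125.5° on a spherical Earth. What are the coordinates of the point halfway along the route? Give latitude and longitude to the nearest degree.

≈ lat -22°, lon -177°

Write both endpoints as unit vectors p₁, p₂ with components (cos φ cos λ, cos φ sin λ, sin φ).
The central angle between the endpoints is δ = arccos(p₁·p₂) ≈ 1.653 rad (94.7°).
Interpolate at f = 1/2 with slerp weights a = sin((1−f)δ)/sin δ ≈ 0.738, b = sin(fδ)/sin δ ≈ 0.738.
p = a·p₁ + b·p₂ ≈ (-0.924, -0.052, -0.380); φ = arcsin(p_z) ≈ -22.30°, λ = atan2(p_y, p_x) ≈ -176.78°.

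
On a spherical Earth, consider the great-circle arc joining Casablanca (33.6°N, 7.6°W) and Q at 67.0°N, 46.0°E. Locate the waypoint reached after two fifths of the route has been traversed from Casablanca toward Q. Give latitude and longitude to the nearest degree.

Write both endpoints as unit vectors p₁, p₂ with components (cos φ cos λ, cos φ sin λ, sin φ).
The central angle between the endpoints is δ = arccos(p₁·p₂) ≈ 0.792 rad (45.4°).
Interpolate at f = 2/5 with slerp weights a = sin((1−f)δ)/sin δ ≈ 0.643, b = sin(fδ)/sin δ ≈ 0.438.
p = a·p₁ + b·p₂ ≈ (0.649, 0.052, 0.759); φ = arcsin(p_z) ≈ 49.34°, λ = atan2(p_y, p_x) ≈ 4.60°.

≈ 49°N, 5°E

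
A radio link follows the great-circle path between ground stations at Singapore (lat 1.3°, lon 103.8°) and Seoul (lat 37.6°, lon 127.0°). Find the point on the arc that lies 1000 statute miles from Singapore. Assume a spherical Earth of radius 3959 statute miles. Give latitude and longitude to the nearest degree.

Convert each endpoint to a unit vector on the sphere (x = cos φ cos λ, y = cos φ sin λ, z = sin φ).
The central angle between the endpoints is δ = arccos(p₁·p₂) ≈ 0.735 rad (42.1°). The total great-circle distance is δ·R ≈ 0.735 × 3959 ≈ 2910 mi, so the target fraction is f = 1000/2910 ≈ 0.344.
Interpolate at f ≈ 0.344 with slerp weights a = sin((1−f)δ)/sin δ ≈ 0.692, b = sin(fδ)/sin δ ≈ 0.373.
p = a·p₁ + b·p₂ ≈ (-0.343, 0.907, 0.243); φ = arcsin(p_z) ≈ 14.07°, λ = atan2(p_y, p_x) ≈ 110.69°.

≈ lat 14°, lon 111°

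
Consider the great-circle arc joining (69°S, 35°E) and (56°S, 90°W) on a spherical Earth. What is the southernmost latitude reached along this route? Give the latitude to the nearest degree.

≈ 77°S

The great circle lies in the plane with unit normal n̂ = (p₁ × p₂)/|p₁ × p₂|.
Here n̂_z ≈ -0.218; the vertex latitude is φ_max = arccos|n̂_z| ≈ 77.4°.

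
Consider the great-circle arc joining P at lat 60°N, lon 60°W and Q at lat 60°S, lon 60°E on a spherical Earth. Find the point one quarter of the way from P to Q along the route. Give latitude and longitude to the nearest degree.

From cos δ = sin φ₁ sin φ₂ + cos φ₁ cos φ₂ cos Δλ, the central angle is δ ≈ 2.636 rad (151.0°).
Interpolate at f = 1/4 with slerp weights a = sin((1−f)δ)/sin δ ≈ 1.897, b = sin(fδ)/sin δ ≈ 1.265.
p = a·p₁ + b·p₂ ≈ (0.791, -0.274, 0.548); φ = arcsin(p_z) ≈ 33.21°, λ = atan2(p_y, p_x) ≈ -19.11°.

≈ lat 33°N, lon 19°W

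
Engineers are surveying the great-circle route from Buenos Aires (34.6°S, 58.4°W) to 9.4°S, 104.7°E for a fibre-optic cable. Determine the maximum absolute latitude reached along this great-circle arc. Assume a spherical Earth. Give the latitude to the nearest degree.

The great circle lies in the plane with unit normal n̂ = (p₁ × p₂)/|p₁ × p₂|.
Here n̂_z ≈ +0.324; the vertex latitude is φ_max = arccos|n̂_z| ≈ 71.1°.

≈ 71°S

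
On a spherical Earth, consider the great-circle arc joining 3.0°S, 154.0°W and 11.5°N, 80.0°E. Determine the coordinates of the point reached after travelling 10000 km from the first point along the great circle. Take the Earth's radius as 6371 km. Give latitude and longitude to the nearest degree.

Convert each endpoint to a unit vector on the sphere (x = cos φ cos λ, y = cos φ sin λ, z = sin φ).
The central angle between the endpoints is δ = arccos(p₁·p₂) ≈ 2.196 rad (125.8°). The total great-circle distance is δ·R ≈ 2.196 × 6371 ≈ 13994 km, so the target fraction is f = 10000/13994 ≈ 0.715.
Interpolate at f ≈ 0.715 with slerp weights a = sin((1−f)δ)/sin δ ≈ 0.724, b = sin(fδ)/sin δ ≈ 1.234.
p = a·p₁ + b·p₂ ≈ (-0.440, 0.874, 0.208); φ = arcsin(p_z) ≈ 12.01°, λ = atan2(p_y, p_x) ≈ 116.71°.

≈ 12°N, 117°E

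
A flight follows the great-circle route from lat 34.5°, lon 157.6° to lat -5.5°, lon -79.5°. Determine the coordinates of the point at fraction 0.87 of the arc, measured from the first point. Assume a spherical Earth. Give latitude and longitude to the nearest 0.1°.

≈ lat 3.9°, lon -91.9°

Convert each endpoint to a unit vector on the sphere (x = cos φ cos λ, y = cos φ sin λ, z = sin φ).
The central angle between the endpoints is δ = arccos(p₁·p₂) ≈ 2.094 rad (120.0°).
Interpolate at f = 0.87 with slerp weights a = sin((1−f)δ)/sin δ ≈ 0.310, b = sin(fδ)/sin δ ≈ 1.118.
p = a·p₁ + b·p₂ ≈ (-0.034, -0.997, 0.069); φ = arcsin(p_z) ≈ 3.94°, λ = atan2(p_y, p_x) ≈ -91.94°.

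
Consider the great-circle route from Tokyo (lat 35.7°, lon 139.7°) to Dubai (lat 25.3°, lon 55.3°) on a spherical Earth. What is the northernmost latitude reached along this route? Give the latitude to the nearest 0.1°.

≈ 39.5°

The great circle lies in the plane with unit normal n̂ = (p₁ × p₂)/|p₁ × p₂|.
Here n̂_z ≈ -0.772; the vertex latitude is φ_max = arccos|n̂_z| ≈ 39.5°.
Check via Clairaut: cos φ_max = |cos φ₁| · sin C = cos(35.7°)·sin(71.8°) ≈ 0.772, again giving ≈ 39.5°.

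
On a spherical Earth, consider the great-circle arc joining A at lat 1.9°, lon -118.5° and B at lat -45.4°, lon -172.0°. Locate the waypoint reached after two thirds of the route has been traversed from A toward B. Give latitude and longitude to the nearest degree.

Convert each endpoint to a unit vector on the sphere (x = cos φ cos λ, y = cos φ sin λ, z = sin φ).
The central angle between the endpoints is δ = arccos(p₁·p₂) ≈ 1.166 rad (66.8°).
Interpolate at f = 2/3 with slerp weights a = sin((1−f)δ)/sin δ ≈ 0.412, b = sin(fδ)/sin δ ≈ 0.763.
p = a·p₁ + b·p₂ ≈ (-0.727, -0.437, -0.530); φ = arcsin(p_z) ≈ -31.98°, λ = atan2(p_y, p_x) ≈ -149.01°.

≈ lat -32°, lon -149°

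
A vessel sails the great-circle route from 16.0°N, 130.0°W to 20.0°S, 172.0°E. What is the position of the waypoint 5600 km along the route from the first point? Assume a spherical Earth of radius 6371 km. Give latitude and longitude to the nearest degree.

≈ 11°S, 173°W

Convert each endpoint to a unit vector on the sphere (x = cos φ cos λ, y = cos φ sin λ, z = sin φ).
The central angle between the endpoints is δ = arccos(p₁·p₂) ≈ 1.176 rad (67.4°). The total great-circle distance is δ·R ≈ 1.176 × 6371 ≈ 7494 km, so the target fraction is f = 5600/7494 ≈ 0.747.
Interpolate at f ≈ 0.747 with slerp weights a = sin((1−f)δ)/sin δ ≈ 0.317, b = sin(fδ)/sin δ ≈ 0.834.
p = a·p₁ + b·p₂ ≈ (-0.972, -0.125, -0.198); φ = arcsin(p_z) ≈ -11.41°, λ = atan2(p_y, p_x) ≈ -172.70°.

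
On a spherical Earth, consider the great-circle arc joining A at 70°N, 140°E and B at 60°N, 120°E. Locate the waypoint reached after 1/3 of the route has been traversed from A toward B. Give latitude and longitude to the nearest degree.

Convert each endpoint to a unit vector on the sphere (x = cos φ cos λ, y = cos φ sin λ, z = sin φ).
The central angle between the endpoints is δ = arccos(p₁·p₂) ≈ 0.226 rad (13.0°).
Interpolate at f = 1/3 with slerp weights a = sin((1−f)δ)/sin δ ≈ 0.670, b = sin(fδ)/sin δ ≈ 0.336.
p = a·p₁ + b·p₂ ≈ (-0.259, 0.293, 0.920); φ = arcsin(p_z) ≈ 66.97°, λ = atan2(p_y, p_x) ≈ 131.56°.

≈ 67°N, 132°E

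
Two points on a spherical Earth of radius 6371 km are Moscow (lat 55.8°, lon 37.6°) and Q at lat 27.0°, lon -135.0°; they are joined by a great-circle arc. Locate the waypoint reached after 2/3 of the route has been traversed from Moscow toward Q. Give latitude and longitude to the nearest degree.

≈ lat 59°, lon -131°

Convert each endpoint to a unit vector on the sphere (x = cos φ cos λ, y = cos φ sin λ, z = sin φ).
The central angle between the endpoints is δ = arccos(p₁·p₂) ≈ 1.692 rad (97.0°).
Interpolate at f = 2/3 with slerp weights a = sin((1−f)δ)/sin δ ≈ 0.539, b = sin(fδ)/sin δ ≈ 0.910.
p = a·p₁ + b·p₂ ≈ (-0.334, -0.389, 0.859); φ = arcsin(p_z) ≈ 59.18°, λ = atan2(p_y, p_x) ≈ -130.64°.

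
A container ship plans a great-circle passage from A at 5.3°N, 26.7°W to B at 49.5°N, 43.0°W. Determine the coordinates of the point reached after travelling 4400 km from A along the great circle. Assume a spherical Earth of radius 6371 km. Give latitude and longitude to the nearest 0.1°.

≈ 43.2°N, 39.4°W

Write both endpoints as unit vectors p₁, p₂ with components (cos φ cos λ, cos φ sin λ, sin φ).
The central angle between the endpoints is δ = arccos(p₁·p₂) ≈ 0.808 rad (46.3°). The total great-circle distance is δ·R ≈ 0.808 × 6371 ≈ 5148 km, so the target fraction is f = 4400/5148 ≈ 0.855.
Interpolate at f ≈ 0.855 with slerp weights a = sin((1−f)δ)/sin δ ≈ 0.162, b = sin(fδ)/sin δ ≈ 0.881.
p = a·p₁ + b·p₂ ≈ (0.563, -0.463, 0.685); φ = arcsin(p_z) ≈ 43.24°, λ = atan2(p_y, p_x) ≈ -39.44°.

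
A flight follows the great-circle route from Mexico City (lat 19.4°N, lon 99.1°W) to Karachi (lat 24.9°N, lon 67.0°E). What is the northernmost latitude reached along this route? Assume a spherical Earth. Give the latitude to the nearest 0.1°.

≈ 73.5°N

The great circle lies in the plane with unit normal n̂ = (p₁ × p₂)/|p₁ × p₂|.
Here n̂_z ≈ +0.284; the vertex latitude is φ_max = arccos|n̂_z| ≈ 73.5°.
Check via Clairaut: cos φ_max = |cos φ₁| · sin C = cos(19.4°)·sin(17.5°) ≈ 0.284, again giving ≈ 73.5°.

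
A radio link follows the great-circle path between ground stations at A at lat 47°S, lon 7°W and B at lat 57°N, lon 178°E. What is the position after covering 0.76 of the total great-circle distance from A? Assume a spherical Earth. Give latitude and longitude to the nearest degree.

≈ lat 76°N, lon 66°W

From cos δ = sin φ₁ sin φ₂ + cos φ₁ cos φ₂ cos Δλ, the central angle is δ ≈ 2.959 rad (169.5°).
Interpolate at f = 0.76 with slerp weights a = sin((1−f)δ)/sin δ ≈ 3.592, b = sin(fδ)/sin δ ≈ 4.291.
p = a·p₁ + b·p₂ ≈ (0.096, -0.217, 0.971); φ = arcsin(p_z) ≈ 76.27°, λ = atan2(p_y, p_x) ≈ -66.11°.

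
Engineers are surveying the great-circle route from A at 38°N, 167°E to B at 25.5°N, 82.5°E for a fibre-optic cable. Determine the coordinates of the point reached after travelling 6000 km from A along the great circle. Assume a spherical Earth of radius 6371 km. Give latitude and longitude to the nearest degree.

≈ 34°N, 99°E

Write both endpoints as unit vectors p₁, p₂ with components (cos φ cos λ, cos φ sin λ, sin φ).
The central angle between the endpoints is δ = arccos(p₁·p₂) ≈ 1.231 rad (70.5°). The total great-circle distance is δ·R ≈ 1.231 × 6371 ≈ 7843 km, so the target fraction is f = 6000/7843 ≈ 0.765.
Interpolate at f ≈ 0.765 with slerp weights a = sin((1−f)δ)/sin δ ≈ 0.303, b = sin(fδ)/sin δ ≈ 0.858.
p = a·p₁ + b·p₂ ≈ (-0.131, 0.821, 0.556); φ = arcsin(p_z) ≈ 33.75°, λ = atan2(p_y, p_x) ≈ 99.08°.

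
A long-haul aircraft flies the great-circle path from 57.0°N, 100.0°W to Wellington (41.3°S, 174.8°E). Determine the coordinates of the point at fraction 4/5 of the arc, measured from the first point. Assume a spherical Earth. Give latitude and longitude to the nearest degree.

≈ 21°S, 169°W

Convert each endpoint to a unit vector on the sphere (x = cos φ cos λ, y = cos φ sin λ, z = sin φ).
The central angle between the endpoints is δ = arccos(p₁·p₂) ≈ 2.117 rad (121.3°).
Interpolate at f = 4/5 with slerp weights a = sin((1−f)δ)/sin δ ≈ 0.481, b = sin(fδ)/sin δ ≈ 1.161.
p = a·p₁ + b·p₂ ≈ (-0.914, -0.179, -0.363); φ = arcsin(p_z) ≈ -21.30°, λ = atan2(p_y, p_x) ≈ -168.94°.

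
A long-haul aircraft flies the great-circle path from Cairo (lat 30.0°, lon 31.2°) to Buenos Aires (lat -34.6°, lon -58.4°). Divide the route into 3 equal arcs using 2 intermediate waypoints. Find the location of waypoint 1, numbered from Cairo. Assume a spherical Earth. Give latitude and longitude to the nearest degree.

≈ lat 9°, lon 1°

The haversine formula gives a central angle δ ≈ 1.853 rad (106.2°) between the endpoints.
Interpolate at f = 1/3 with slerp weights a = sin((1−f)δ)/sin δ ≈ 0.983, b = sin(fδ)/sin δ ≈ 0.603.
p = a·p₁ + b·p₂ ≈ (0.989, 0.018, 0.149); φ = arcsin(p_z) ≈ 8.58°, λ = atan2(p_y, p_x) ≈ 1.06°.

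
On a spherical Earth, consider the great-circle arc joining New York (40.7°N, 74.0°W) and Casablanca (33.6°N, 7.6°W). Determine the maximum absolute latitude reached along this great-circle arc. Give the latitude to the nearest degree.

The great circle lies in the plane with unit normal n̂ = (p₁ × p₂)/|p₁ × p₂|.
Here n̂_z ≈ +0.733; the vertex latitude is φ_max = arccos|n̂_z| ≈ 42.9°.

≈ 43°N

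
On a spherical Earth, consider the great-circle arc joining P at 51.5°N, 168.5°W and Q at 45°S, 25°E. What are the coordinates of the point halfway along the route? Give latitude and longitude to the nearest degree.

≈ 23°N, 80°E

Write both endpoints as unit vectors p₁, p₂ with components (cos φ cos λ, cos φ sin λ, sin φ).
The central angle between the endpoints is δ = arccos(p₁·p₂) ≈ 2.948 rad (168.9°).
Interpolate at f = 1/2 with slerp weights a = sin((1−f)δ)/sin δ ≈ 5.186, b = sin(fδ)/sin δ ≈ 5.186.
p = a·p₁ + b·p₂ ≈ (0.160, 0.906, 0.392); φ = arcsin(p_z) ≈ 23.05°, λ = atan2(p_y, p_x) ≈ 79.99°.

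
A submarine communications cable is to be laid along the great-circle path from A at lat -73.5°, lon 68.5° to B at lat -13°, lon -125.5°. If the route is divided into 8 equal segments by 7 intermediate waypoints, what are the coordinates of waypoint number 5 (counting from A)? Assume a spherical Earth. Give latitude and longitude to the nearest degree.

The haversine formula gives a central angle δ ≈ 1.624 rad (93.0°) between the endpoints.
Interpolate at f = 5/8 with slerp weights a = sin((1−f)δ)/sin δ ≈ 0.573, b = sin(fδ)/sin δ ≈ 0.851.
p = a·p₁ + b·p₂ ≈ (-0.422, -0.523, -0.740); φ = arcsin(p_z) ≈ -47.77°, λ = atan2(p_y, p_x) ≈ -128.86°.

≈ lat -48°, lon -129°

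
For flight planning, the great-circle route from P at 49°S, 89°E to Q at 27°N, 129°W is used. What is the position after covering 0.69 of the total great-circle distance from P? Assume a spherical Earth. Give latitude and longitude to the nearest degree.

From cos δ = sin φ₁ sin φ₂ + cos φ₁ cos φ₂ cos Δλ, the central angle is δ ≈ 2.504 rad (143.4°).
Interpolate at f = 0.69 with slerp weights a = sin((1−f)δ)/sin δ ≈ 1.176, b = sin(fδ)/sin δ ≈ 1.658.
p = a·p₁ + b·p₂ ≈ (-0.916, -0.377, -0.135); φ = arcsin(p_z) ≈ -7.74°, λ = atan2(p_y, p_x) ≈ -157.65°.

≈ 8°S, 158°W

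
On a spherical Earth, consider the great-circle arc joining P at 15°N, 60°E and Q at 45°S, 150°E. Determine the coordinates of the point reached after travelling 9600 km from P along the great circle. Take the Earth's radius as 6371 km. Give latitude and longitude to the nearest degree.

≈ 41°S, 131°E

Convert each endpoint to a unit vector on the sphere (x = cos φ cos λ, y = cos φ sin λ, z = sin φ).
The central angle between the endpoints is δ = arccos(p₁·p₂) ≈ 1.755 rad (100.5°). The total great-circle distance is δ·R ≈ 1.755 × 6371 ≈ 11180 km, so the target fraction is f = 9600/11180 ≈ 0.859.
Interpolate at f ≈ 0.859 with slerp weights a = sin((1−f)δ)/sin δ ≈ 0.250, b = sin(fδ)/sin δ ≈ 1.015.
p = a·p₁ + b·p₂ ≈ (-0.501, 0.568, -0.653); φ = arcsin(p_z) ≈ -40.78°, λ = atan2(p_y, p_x) ≈ 131.43°.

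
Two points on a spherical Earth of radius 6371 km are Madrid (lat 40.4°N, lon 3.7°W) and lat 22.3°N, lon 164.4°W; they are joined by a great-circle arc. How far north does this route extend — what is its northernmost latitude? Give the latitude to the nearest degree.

≈ 75°N

The great circle lies in the plane with unit normal n̂ = (p₁ × p₂)/|p₁ × p₂|.
Here n̂_z ≈ -0.256; the vertex latitude is φ_max = arccos|n̂_z| ≈ 75.1°.
Check via Clairaut: cos φ_max = |cos φ₁| · sin C = cos(40.4°)·sin(19.7°) ≈ 0.256, again giving ≈ 75.1°.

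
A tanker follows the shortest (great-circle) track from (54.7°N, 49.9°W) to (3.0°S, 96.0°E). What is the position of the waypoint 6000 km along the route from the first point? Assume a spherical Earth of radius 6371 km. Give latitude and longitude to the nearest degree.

Convert each endpoint to a unit vector on the sphere (x = cos φ cos λ, y = cos φ sin λ, z = sin φ).
The central angle between the endpoints is δ = arccos(p₁·p₂) ≈ 2.118 rad (121.4°). The total great-circle distance is δ·R ≈ 2.118 × 6371 ≈ 13496 km, so the target fraction is f = 6000/13496 ≈ 0.445.
Interpolate at f ≈ 0.445 with slerp weights a = sin((1−f)δ)/sin δ ≈ 1.081, b = sin(fδ)/sin δ ≈ 0.947.
p = a·p₁ + b·p₂ ≈ (0.304, 0.463, 0.833); φ = arcsin(p_z) ≈ 56.40°, λ = atan2(p_y, p_x) ≈ 56.72°.

≈ (56°N, 57°E)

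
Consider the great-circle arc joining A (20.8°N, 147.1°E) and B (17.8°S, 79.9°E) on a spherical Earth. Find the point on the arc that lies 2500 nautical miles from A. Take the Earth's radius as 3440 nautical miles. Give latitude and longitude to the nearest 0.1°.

≈ (0.1°S, 110.2°E)

Write both endpoints as unit vectors p₁, p₂ with components (cos φ cos λ, cos φ sin λ, sin φ).
The central angle between the endpoints is δ = arccos(p₁·p₂) ≈ 1.332 rad (76.3°). The total great-circle distance is δ·R ≈ 1.332 × 3440 ≈ 4583 nmi, so the target fraction is f = 2500/4583 ≈ 0.546.
Interpolate at f ≈ 0.546 with slerp weights a = sin((1−f)δ)/sin δ ≈ 0.586, b = sin(fδ)/sin δ ≈ 0.684.
p = a·p₁ + b·p₂ ≈ (-0.346, 0.938, -0.001); φ = arcsin(p_z) ≈ -0.06°, λ = atan2(p_y, p_x) ≈ 110.22°.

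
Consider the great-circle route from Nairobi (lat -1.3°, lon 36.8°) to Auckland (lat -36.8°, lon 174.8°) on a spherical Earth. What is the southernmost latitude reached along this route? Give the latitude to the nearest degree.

≈ -49°

The great circle lies in the plane with unit normal n̂ = (p₁ × p₂)/|p₁ × p₂|.
Here n̂_z ≈ +0.658; the vertex latitude is φ_max = arccos|n̂_z| ≈ 48.8°.
Check via Clairaut: cos φ_max = |cos φ₁| · sin C = cos(1.3°)·sin(138.8°) ≈ 0.658, again giving ≈ 48.8°.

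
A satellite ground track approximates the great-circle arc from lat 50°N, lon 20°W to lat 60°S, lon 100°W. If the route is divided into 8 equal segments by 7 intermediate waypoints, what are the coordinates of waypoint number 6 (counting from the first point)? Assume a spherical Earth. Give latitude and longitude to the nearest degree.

Convert each endpoint to a unit vector on the sphere (x = cos φ cos λ, y = cos φ sin λ, z = sin φ).
The central angle between the endpoints is δ = arccos(p₁·p₂) ≈ 2.224 rad (127.4°).
Interpolate at f = 6/8 with slerp weights a = sin((1−f)δ)/sin δ ≈ 0.664, b = sin(fδ)/sin δ ≈ 1.253.
p = a·p₁ + b·p₂ ≈ (0.293, -0.763, -0.576); φ = arcsin(p_z) ≈ -35.19°, λ = atan2(p_y, p_x) ≈ -69.02°.

≈ lat 35°S, lon 69°W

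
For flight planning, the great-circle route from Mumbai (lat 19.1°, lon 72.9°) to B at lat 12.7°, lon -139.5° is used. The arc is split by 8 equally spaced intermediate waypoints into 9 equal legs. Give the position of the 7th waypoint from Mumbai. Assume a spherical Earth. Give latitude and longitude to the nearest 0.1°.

Convert each endpoint to a unit vector on the sphere (x = cos φ cos λ, y = cos φ sin λ, z = sin φ).
The central angle between the endpoints is δ = arccos(p₁·p₂) ≈ 2.355 rad (134.9°).
Interpolate at f = 7/9 with slerp weights a = sin((1−f)δ)/sin δ ≈ 0.706, b = sin(fδ)/sin δ ≈ 1.365.
p = a·p₁ + b·p₂ ≈ (-0.816, -0.227, 0.531); φ = arcsin(p_z) ≈ 32.08°, λ = atan2(p_y, p_x) ≈ -164.46°.

≈ lat 32.1°, lon -164.5°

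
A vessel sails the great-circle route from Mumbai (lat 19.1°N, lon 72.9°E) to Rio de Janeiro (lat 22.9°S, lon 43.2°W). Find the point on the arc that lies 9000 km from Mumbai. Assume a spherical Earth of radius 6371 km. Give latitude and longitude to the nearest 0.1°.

The haversine formula gives a central angle δ ≈ 2.106 rad (120.7°) between the endpoints. The total great-circle distance is δ·R ≈ 2.106 × 6371 ≈ 13419 km, so the target fraction is f = 9000/13419 ≈ 0.671.
Interpolate at f ≈ 0.671 with slerp weights a = sin((1−f)δ)/sin δ ≈ 0.743, b = sin(fδ)/sin δ ≈ 1.148.
p = a·p₁ + b·p₂ ≈ (0.978, -0.053, -0.204); φ = arcsin(p_z) ≈ -11.74°, λ = atan2(p_y, p_x) ≈ -3.08°.

≈ lat 11.7°S, lon 3.1°W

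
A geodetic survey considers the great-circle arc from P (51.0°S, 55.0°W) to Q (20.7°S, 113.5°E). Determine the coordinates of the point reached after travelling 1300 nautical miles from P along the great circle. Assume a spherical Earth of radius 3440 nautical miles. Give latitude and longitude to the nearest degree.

The haversine formula gives a central angle δ ≈ 1.878 rad (107.6°) between the endpoints. The total great-circle distance is δ·R ≈ 1.878 × 3440 ≈ 6460 nmi, so the target fraction is f = 1300/6460 ≈ 0.201.
Interpolate at f ≈ 0.201 with slerp weights a = sin((1−f)δ)/sin δ ≈ 1.046, b = sin(fδ)/sin δ ≈ 0.387.
p = a·p₁ + b·p₂ ≈ (0.233, -0.207, -0.950); φ = arcsin(p_z) ≈ -71.81°, λ = atan2(p_y, p_x) ≈ -41.63°.

≈ (72°S, 42°W)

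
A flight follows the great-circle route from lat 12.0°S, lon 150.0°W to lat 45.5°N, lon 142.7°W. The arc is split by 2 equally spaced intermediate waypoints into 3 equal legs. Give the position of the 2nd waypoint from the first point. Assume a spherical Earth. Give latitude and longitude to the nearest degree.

Convert each endpoint to a unit vector on the sphere (x = cos φ cos λ, y = cos φ sin λ, z = sin φ).
The central angle between the endpoints is δ = arccos(p₁·p₂) ≈ 1.010 rad (57.9°).
Interpolate at f = 2/3 with slerp weights a = sin((1−f)δ)/sin δ ≈ 0.390, b = sin(fδ)/sin δ ≈ 0.736.
p = a·p₁ + b·p₂ ≈ (-0.741, -0.504, 0.444); φ = arcsin(p_z) ≈ 26.37°, λ = atan2(p_y, p_x) ≈ -145.80°.

≈ lat 26°N, lon 146°W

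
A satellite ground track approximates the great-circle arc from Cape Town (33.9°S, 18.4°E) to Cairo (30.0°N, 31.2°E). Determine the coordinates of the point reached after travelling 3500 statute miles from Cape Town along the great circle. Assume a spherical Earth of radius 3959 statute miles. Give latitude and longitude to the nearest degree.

Convert each endpoint to a unit vector on the sphere (x = cos φ cos λ, y = cos φ sin λ, z = sin φ).
The central angle between the endpoints is δ = arccos(p₁·p₂) ≈ 1.135 rad (65.0°). The total great-circle distance is δ·R ≈ 1.135 × 3959 ≈ 4494 mi, so the target fraction is f = 3500/4494 ≈ 0.779.
Interpolate at f ≈ 0.779 with slerp weights a = sin((1−f)δ)/sin δ ≈ 0.274, b = sin(fδ)/sin δ ≈ 0.853.
p = a·p₁ + b·p₂ ≈ (0.848, 0.454, 0.274); φ = arcsin(p_z) ≈ 15.88°, λ = atan2(p_y, p_x) ≈ 28.20°.

≈ 16°N, 28°E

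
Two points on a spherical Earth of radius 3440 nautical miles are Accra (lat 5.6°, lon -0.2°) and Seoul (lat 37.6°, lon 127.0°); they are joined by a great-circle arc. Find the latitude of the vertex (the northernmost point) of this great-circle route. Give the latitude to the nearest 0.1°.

≈ 46.3°

The great circle lies in the plane with unit normal n̂ = (p₁ × p₂)/|p₁ × p₂|.
Here n̂_z ≈ +0.691; the vertex latitude is φ_max = arccos|n̂_z| ≈ 46.3°.
Check via Clairaut: cos φ_max = |cos φ₁| · sin C = cos(5.6°)·sin(44.0°) ≈ 0.691, again giving ≈ 46.3°.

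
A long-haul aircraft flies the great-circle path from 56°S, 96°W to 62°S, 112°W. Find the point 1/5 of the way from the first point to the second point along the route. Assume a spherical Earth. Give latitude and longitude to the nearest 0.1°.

≈ 57.3°S, 98.8°W

Write both endpoints as unit vectors p₁, p₂ with components (cos φ cos λ, cos φ sin λ, sin φ).
The central angle between the endpoints is δ = arccos(p₁·p₂) ≈ 0.177 rad (10.1°).
Interpolate at f = 1/5 with slerp weights a = sin((1−f)δ)/sin δ ≈ 0.802, b = sin(fδ)/sin δ ≈ 0.201.
p = a·p₁ + b·p₂ ≈ (-0.082, -0.533, -0.842); φ = arcsin(p_z) ≈ -57.35°, λ = atan2(p_y, p_x) ≈ -98.76°.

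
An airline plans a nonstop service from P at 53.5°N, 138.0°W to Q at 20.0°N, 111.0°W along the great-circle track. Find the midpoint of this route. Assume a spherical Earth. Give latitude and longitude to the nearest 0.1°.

The haversine formula gives a central angle δ ≈ 0.687 rad (39.4°) between the endpoints.
Interpolate at f = 1/2 with slerp weights a = sin((1−f)δ)/sin δ ≈ 0.531, b = sin(fδ)/sin δ ≈ 0.531.
p = a·p₁ + b·p₂ ≈ (-0.414, -0.677, 0.609); φ = arcsin(p_z) ≈ 37.48°, λ = atan2(p_y, p_x) ≈ -121.41°.

≈ 37.5°N, 121.4°W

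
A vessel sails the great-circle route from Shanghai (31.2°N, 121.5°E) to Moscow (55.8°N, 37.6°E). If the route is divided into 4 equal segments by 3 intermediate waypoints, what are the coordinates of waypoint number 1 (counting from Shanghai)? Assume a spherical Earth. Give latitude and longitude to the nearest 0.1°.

≈ 42.4°N, 108.3°E

Write both endpoints as unit vectors p₁, p₂ with components (cos φ cos λ, cos φ sin λ, sin φ).
The central angle between the endpoints is δ = arccos(p₁·p₂) ≈ 1.071 rad (61.3°).
Interpolate at f = 1/4 with slerp weights a = sin((1−f)δ)/sin δ ≈ 0.820, b = sin(fδ)/sin δ ≈ 0.301.
p = a·p₁ + b·p₂ ≈ (-0.232, 0.701, 0.674); φ = arcsin(p_z) ≈ 42.38°, λ = atan2(p_y, p_x) ≈ 108.32°.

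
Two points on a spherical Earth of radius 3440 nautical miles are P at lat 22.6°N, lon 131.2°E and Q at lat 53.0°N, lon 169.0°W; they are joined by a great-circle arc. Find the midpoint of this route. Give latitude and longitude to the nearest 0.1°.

Write both endpoints as unit vectors p₁, p₂ with components (cos φ cos λ, cos φ sin λ, sin φ).
The central angle between the endpoints is δ = arccos(p₁·p₂) ≈ 0.944 rad (54.1°).
Interpolate at f = 1/2 with slerp weights a = sin((1−f)δ)/sin δ ≈ 0.561, b = sin(fδ)/sin δ ≈ 0.561.
p = a·p₁ + b·p₂ ≈ (-0.673, 0.326, 0.664); φ = arcsin(p_z) ≈ 41.61°, λ = atan2(p_y, p_x) ≈ 154.19°.

≈ lat 41.6°N, lon 154.2°E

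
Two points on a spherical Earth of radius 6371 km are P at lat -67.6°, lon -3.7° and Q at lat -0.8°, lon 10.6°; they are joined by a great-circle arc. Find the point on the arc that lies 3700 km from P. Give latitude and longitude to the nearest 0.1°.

Convert each endpoint to a unit vector on the sphere (x = cos φ cos λ, y = cos φ sin λ, z = sin φ).
The central angle between the endpoints is δ = arccos(p₁·p₂) ≈ 1.179 rad (67.5°). The total great-circle distance is δ·R ≈ 1.179 × 6371 ≈ 7509 km, so the target fraction is f = 3700/7509 ≈ 0.493.
Interpolate at f ≈ 0.493 with slerp weights a = sin((1−f)δ)/sin δ ≈ 0.609, b = sin(fδ)/sin δ ≈ 0.594.
p = a·p₁ + b·p₂ ≈ (0.815, 0.094, -0.571); φ = arcsin(p_z) ≈ -34.85°, λ = atan2(p_y, p_x) ≈ 6.59°.

≈ lat -34.9°, lon 6.6°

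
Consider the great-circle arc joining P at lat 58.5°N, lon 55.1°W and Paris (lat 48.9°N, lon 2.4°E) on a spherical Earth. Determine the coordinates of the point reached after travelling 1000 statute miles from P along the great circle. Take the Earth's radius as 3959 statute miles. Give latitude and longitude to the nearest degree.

Write both endpoints as unit vectors p₁, p₂ with components (cos φ cos λ, cos φ sin λ, sin φ).
The central angle between the endpoints is δ = arccos(p₁·p₂) ≈ 0.597 rad (34.2°). The total great-circle distance is δ·R ≈ 0.597 × 3959 ≈ 2363 mi, so the target fraction is f = 1000/2363 ≈ 0.423.
Interpolate at f ≈ 0.423 with slerp weights a = sin((1−f)δ)/sin δ ≈ 0.601, b = sin(fδ)/sin δ ≈ 0.445.
p = a·p₁ + b·p₂ ≈ (0.472, -0.245, 0.847); φ = arcsin(p_z) ≈ 57.90°, λ = atan2(p_y, p_x) ≈ -27.47°.

≈ lat 58°N, lon 27°W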